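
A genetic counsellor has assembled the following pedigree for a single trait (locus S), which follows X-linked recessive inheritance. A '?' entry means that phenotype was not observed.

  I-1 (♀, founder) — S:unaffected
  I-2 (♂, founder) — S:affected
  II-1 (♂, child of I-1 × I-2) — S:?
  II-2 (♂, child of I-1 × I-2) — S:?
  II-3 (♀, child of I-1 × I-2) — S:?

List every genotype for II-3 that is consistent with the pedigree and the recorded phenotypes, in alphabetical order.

II-3 ∈ {X^SX^s, X^sX^s}

S/I-1 un ·: X^SX^S|X^SX^s
S/I-2 aff ·: X^sY
S/II-1 ? I-1×I-2: X^SY|X^sY
S/II-2 ? I-1×I-2: X^SY|X^sY
S/II-3 ? I-1×I-2: X^SX^s|X^sX^s
⇒ S over [I-1,I-2,II-1,II-2,II-3]: 9 consistent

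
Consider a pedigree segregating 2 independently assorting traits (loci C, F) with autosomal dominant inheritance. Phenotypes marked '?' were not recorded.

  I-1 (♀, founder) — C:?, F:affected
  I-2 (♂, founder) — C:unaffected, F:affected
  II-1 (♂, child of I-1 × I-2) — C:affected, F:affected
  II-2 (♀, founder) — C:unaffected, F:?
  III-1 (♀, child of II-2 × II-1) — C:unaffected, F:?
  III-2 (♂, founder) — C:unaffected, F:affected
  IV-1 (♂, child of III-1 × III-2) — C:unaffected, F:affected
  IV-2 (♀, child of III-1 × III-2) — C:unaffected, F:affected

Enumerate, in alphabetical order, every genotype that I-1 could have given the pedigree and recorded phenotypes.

I-1 ∈ {CC FF, CC Ff, Cc FF, Cc Ff}

C/I-1 ? ·: Cc|CC
C/I-2 un ·: cc
C/II-1 aff I-1×I-2: Cc
C/II-2 un ·: cc
C/III-1 un II-2×II-1: cc
C/III-2 un ·: cc
C/IV-1 un III-1×III-2: cc
C/IV-2 un III-1×III-2: cc
⇒ C over [I-1,I-2,II-1,II-2,III-1,III-2,IV-1,IV-2]: 2 consistent
F/I-1 aff ·: Ff|FF
F/I-2 aff ·: Ff|FF
F/II-1 aff I-1×I-2: Ff|FF
F/II-2 ? ·: ff|Ff|FF
F/III-1 ? II-2×II-1: ff|Ff|FF
F/III-2 aff ·: Ff|FF
F/IV-1 aff III-1×III-2: Ff|FF
F/IV-2 aff III-1×III-2: Ff|FF
⇒ F over [I-1,I-2,II-1,II-2,III-1,III-2,IV-1,IV-2]: 218 consistent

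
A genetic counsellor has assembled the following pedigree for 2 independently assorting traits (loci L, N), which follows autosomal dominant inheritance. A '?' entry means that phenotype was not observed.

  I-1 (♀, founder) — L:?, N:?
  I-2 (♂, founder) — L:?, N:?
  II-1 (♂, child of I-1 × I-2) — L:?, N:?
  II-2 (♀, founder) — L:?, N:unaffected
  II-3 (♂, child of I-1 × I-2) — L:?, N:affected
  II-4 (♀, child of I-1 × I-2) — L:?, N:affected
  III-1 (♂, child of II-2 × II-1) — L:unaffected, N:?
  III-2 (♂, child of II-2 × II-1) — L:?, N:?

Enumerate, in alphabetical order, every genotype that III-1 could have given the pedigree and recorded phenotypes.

III-1 ∈ {ll Nn, ll nn}

L/I-1 ? ·: ll|Ll|LL
L/I-2 ? ·: ll|Ll|LL
L/II-1 ? I-1×I-2: ll|Ll
L/II-2 ? ·: ll|Ll
L/II-3 ? I-1×I-2: ll|Ll|LL
L/II-4 ? I-1×I-2: ll|Ll|LL
L/III-1 un II-2×II-1: ll
L/III-2 ? II-2×II-1: ll|Ll|LL
⇒ L over [I-1,I-2,II-1,II-2,II-3,II-4,III-1,III-2]: 189 consistent
N/I-1 ? ·: nn|Nn|NN
N/I-2 ? ·: nn|Nn|NN
N/II-1 ? I-1×I-2: nn|Nn|NN
N/II-2 un ·: nn
N/II-3 aff I-1×I-2: Nn|NN
N/II-4 aff I-1×I-2: Nn|NN
N/III-1 ? II-2×II-1: nn|Nn
N/III-2 ? II-2×II-1: nn|Nn
⇒ N over [I-1,I-2,II-1,II-2,II-3,II-4,III-1,III-2]: 83 consistent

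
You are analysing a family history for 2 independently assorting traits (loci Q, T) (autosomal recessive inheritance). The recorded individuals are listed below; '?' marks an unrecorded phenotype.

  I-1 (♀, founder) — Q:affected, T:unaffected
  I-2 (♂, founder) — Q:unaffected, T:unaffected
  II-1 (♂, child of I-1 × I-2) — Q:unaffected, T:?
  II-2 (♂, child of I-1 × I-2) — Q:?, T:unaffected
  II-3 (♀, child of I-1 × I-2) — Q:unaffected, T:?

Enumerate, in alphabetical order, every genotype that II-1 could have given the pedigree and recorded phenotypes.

Q/I-1 aff ·: qq
Q/I-2 un ·: QQ|Qq
Q/II-1 un I-1×I-2: Qq
Q/II-2 ? I-1×I-2: Qq|qq
Q/II-3 un I-1×I-2: Qq
⇒ Q over [I-1,I-2,II-1,II-2,II-3]: 3 consistent
T/I-1 un ·: TT|Tt
T/I-2 un ·: TT|Tt
T/II-1 ? I-1×I-2: TT|Tt|tt
T/II-2 un I-1×I-2: TT|Tt
T/II-3 ? I-1×I-2: TT|Tt|tt
⇒ T over [I-1,I-2,II-1,II-2,II-3]: 35 consistent

II-1 ∈ {Qq TT, Qq Tt, Qq tt}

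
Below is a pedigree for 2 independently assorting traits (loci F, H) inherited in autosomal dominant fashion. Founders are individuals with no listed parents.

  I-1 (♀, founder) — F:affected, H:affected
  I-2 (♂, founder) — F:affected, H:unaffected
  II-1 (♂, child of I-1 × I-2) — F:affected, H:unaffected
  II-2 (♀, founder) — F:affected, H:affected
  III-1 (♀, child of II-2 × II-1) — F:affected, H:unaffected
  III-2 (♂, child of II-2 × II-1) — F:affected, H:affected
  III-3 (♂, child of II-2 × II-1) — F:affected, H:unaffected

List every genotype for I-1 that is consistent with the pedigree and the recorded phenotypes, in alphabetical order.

F/I-1 aff ·: Ff|FF
F/I-2 aff ·: Ff|FF
F/II-1 aff I-1×I-2: Ff|FF
F/II-2 aff ·: Ff|FF
F/III-1 aff II-2×II-1: Ff|FF
F/III-2 aff II-2×II-1: Ff|FF
F/III-3 aff II-2×II-1: Ff|FF
⇒ F over [I-1,I-2,II-1,II-2,III-1,III-2,III-3]: 84 consistent
H/I-1 aff ·: Hh
H/I-2 un ·: hh
H/II-1 un I-1×I-2: hh
H/II-2 aff ·: Hh
H/III-1 un II-2×II-1: hh
H/III-2 aff II-2×II-1: Hh
H/III-3 un II-2×II-1: hh
⇒ H over [I-1,I-2,II-1,II-2,III-1,III-2,III-3]: 1 consistent

I-1 ∈ {FF Hh, Ff Hh}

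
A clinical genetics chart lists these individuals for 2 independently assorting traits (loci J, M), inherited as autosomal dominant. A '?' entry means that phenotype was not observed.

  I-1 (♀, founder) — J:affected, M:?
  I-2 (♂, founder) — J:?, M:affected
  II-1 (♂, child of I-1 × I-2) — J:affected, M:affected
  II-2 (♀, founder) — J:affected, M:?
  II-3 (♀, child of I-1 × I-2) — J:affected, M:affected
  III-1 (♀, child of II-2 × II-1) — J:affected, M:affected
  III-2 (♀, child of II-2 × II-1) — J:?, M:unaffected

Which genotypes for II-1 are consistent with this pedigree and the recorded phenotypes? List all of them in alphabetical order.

J/I-1 aff ·: Jj|JJ
J/I-2 ? ·: jj|Jj|JJ
J/II-1 aff I-1×I-2: Jj|JJ
J/II-2 aff ·: Jj|JJ
J/II-3 aff I-1×I-2: Jj|JJ
J/III-1 aff II-2×II-1: Jj|JJ
J/III-2 ? II-2×II-1: jj|Jj|JJ
⇒ J over [I-1,I-2,II-1,II-2,II-3,III-1,III-2]: 115 consistent
M/I-1 ? ·: mm|Mm|MM
M/I-2 aff ·: Mm|MM
M/II-1 aff I-1×I-2: Mm
M/II-2 ? ·: mm|Mm
M/II-3 aff I-1×I-2: Mm|MM
M/III-1 aff II-2×II-1: Mm|MM
M/III-2 un II-2×II-1: mm
⇒ M over [I-1,I-2,II-1,II-2,II-3,III-1,III-2]: 24 consistent

II-1 ∈ {JJ Mm, Jj Mm}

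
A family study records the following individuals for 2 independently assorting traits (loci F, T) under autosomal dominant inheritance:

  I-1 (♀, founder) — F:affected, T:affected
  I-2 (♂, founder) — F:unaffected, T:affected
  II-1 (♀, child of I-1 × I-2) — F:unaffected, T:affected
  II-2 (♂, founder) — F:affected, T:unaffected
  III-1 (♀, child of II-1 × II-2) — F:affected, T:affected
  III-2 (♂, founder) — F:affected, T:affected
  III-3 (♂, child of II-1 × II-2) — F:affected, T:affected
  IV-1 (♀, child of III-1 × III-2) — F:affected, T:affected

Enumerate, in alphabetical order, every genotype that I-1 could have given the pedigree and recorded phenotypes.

I-1 ∈ {Ff TT, Ff Tt}

F/I-1 aff ·: Ff
F/I-2 un ·: ff
F/II-1 un I-1×I-2: ff
F/II-2 aff ·: Ff|FF
F/III-1 aff II-1×II-2: Ff
F/III-2 aff ·: Ff|FF
F/III-3 aff II-1×II-2: Ff
F/IV-1 aff III-1×III-2: Ff|FF
⇒ F over [I-1,I-2,II-1,II-2,III-1,III-2,III-3,IV-1]: 8 consistent
T/I-1 aff ·: Tt|TT
T/I-2 aff ·: Tt|TT
T/II-1 aff I-1×I-2: Tt|TT
T/II-2 un ·: tt
T/III-1 aff II-1×II-2: Tt
T/III-2 aff ·: Tt|TT
T/III-3 aff II-1×II-2: Tt
T/IV-1 aff III-1×III-2: Tt|TT
⇒ T over [I-1,I-2,II-1,II-2,III-1,III-2,III-3,IV-1]: 28 consistent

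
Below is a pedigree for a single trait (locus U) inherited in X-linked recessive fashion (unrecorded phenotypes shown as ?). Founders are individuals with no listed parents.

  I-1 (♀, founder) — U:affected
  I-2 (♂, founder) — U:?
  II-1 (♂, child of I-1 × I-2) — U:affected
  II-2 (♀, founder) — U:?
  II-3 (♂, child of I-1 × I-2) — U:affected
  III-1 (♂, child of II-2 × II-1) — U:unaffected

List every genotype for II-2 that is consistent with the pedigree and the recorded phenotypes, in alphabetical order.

II-2 ∈ {X^UX^U, X^UX^u}

U/I-1 aff ·: X^uX^u
U/I-2 ? ·: X^UY|X^uY
U/II-1 aff I-1×I-2: X^uY
U/II-2 ? ·: X^UX^U|X^UX^u
U/II-3 aff I-1×I-2: X^uY
U/III-1 un II-2×II-1: X^UY
⇒ U over [I-1,I-2,II-1,II-2,II-3,III-1]: 4 consistent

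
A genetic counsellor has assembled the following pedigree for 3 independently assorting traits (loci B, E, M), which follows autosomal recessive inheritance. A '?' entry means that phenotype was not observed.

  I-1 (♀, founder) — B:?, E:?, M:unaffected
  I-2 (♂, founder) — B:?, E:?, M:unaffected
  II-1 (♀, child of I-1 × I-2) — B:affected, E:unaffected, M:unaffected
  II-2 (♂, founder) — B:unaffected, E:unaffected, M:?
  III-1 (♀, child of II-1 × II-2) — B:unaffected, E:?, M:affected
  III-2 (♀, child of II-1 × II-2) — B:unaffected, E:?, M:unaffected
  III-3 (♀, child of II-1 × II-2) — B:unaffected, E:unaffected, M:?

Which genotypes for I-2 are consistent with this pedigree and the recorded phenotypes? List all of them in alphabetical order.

B/I-1 ? ·: Bb|bb
B/I-2 ? ·: Bb|bb
B/II-1 aff I-1×I-2: bb
B/II-2 un ·: BB|Bb
B/III-1 un II-1×II-2: Bb
B/III-2 un II-1×II-2: Bb
B/III-3 un II-1×II-2: Bb
⇒ B over [I-1,I-2,II-1,II-2,III-1,III-2,III-3]: 8 consistent
E/I-1 ? ·: EE|Ee|ee
E/I-2 ? ·: EE|Ee|ee
E/II-1 un I-1×I-2: EE|Ee
E/II-2 un ·: EE|Ee
E/III-1 ? II-1×II-2: EE|Ee|ee
E/III-2 ? II-1×II-2: EE|Ee|ee
E/III-3 un II-1×II-2: EE|Ee
⇒ E over [I-1,I-2,II-1,II-2,III-1,III-2,III-3]: 218 consistent
M/I-1 un ·: MM|Mm
M/I-2 un ·: MM|Mm
M/II-1 un I-1×I-2: Mm
M/II-2 ? ·: Mm|mm
M/III-1 aff II-1×II-2: mm
M/III-2 un II-1×II-2: MM|Mm
M/III-3 ? II-1×II-2: MM|Mm|mm
⇒ M over [I-1,I-2,II-1,II-2,III-1,III-2,III-3]: 24 consistent

I-2 ∈ {Bb EE MM, Bb EE Mm, Bb Ee MM, Bb Ee Mm, Bb ee MM, Bb ee Mm, bb EE MM, bb EE Mm, bb Ee MM, bb Ee Mm, bb ee MM, bb ee Mm}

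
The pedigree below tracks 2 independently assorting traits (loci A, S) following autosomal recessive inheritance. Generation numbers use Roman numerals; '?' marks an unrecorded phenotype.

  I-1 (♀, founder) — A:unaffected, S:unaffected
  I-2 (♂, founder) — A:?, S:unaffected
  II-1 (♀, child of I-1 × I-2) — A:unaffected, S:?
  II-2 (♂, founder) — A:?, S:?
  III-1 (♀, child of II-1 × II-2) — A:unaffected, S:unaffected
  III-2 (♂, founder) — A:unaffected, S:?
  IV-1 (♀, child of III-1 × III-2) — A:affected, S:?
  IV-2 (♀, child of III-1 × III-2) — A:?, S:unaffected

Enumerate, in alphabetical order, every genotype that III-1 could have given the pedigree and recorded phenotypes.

A/I-1 un ·: AA|Aa
A/I-2 ? ·: AA|Aa|aa
A/II-1 un I-1×I-2: AA|Aa
A/II-2 ? ·: AA|Aa|aa
A/III-1 un II-1×II-2: Aa
A/III-2 un ·: Aa
A/IV-1 aff III-1×III-2: aa
A/IV-2 ? III-1×III-2: AA|Aa|aa
⇒ A over [I-1,I-2,II-1,II-2,III-1,III-2,IV-1,IV-2]: 69 consistent
S/I-1 un ·: SS|Ss
S/I-2 un ·: SS|Ss
S/II-1 ? I-1×I-2: SS|Ss|ss
S/II-2 ? ·: SS|Ss|ss
S/III-1 un II-1×II-2: SS|Ss
S/III-2 ? ·: SS|Ss|ss
S/IV-1 ? III-1×III-2: SS|Ss|ss
S/IV-2 un III-1×III-2: SS|Ss
⇒ S over [I-1,I-2,II-1,II-2,III-1,III-2,IV-1,IV-2]: 312 consistent

III-1 ∈ {Aa SS, Aa Ss}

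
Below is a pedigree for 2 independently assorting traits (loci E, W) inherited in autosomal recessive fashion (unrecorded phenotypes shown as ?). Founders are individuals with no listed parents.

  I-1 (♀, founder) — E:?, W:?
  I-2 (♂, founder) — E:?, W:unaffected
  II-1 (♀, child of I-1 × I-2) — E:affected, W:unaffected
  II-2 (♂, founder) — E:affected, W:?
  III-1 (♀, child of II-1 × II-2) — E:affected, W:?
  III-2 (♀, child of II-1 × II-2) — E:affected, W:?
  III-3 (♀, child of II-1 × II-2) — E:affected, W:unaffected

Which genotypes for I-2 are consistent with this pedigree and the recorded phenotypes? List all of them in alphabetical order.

I-2 ∈ {Ee WW, Ee Ww, ee WW, ee Ww}

E/I-1 ? ·: Ee|ee
E/I-2 ? ·: Ee|ee
E/II-1 aff I-1×I-2: ee
E/II-2 aff ·: ee
E/III-1 aff II-1×II-2: ee
E/III-2 aff II-1×II-2: ee
E/III-3 aff II-1×II-2: ee
⇒ E over [I-1,I-2,II-1,II-2,III-1,III-2,III-3]: 4 consistent
W/I-1 ? ·: WW|Ww|ww
W/I-2 un ·: WW|Ww
W/II-1 un I-1×I-2: WW|Ww
W/II-2 ? ·: WW|Ww|ww
W/III-1 ? II-1×II-2: WW|Ww|ww
W/III-2 ? II-1×II-2: WW|Ww|ww
W/III-3 un II-1×II-2: WW|Ww
⇒ W over [I-1,I-2,II-1,II-2,III-1,III-2,III-3]: 190 consistent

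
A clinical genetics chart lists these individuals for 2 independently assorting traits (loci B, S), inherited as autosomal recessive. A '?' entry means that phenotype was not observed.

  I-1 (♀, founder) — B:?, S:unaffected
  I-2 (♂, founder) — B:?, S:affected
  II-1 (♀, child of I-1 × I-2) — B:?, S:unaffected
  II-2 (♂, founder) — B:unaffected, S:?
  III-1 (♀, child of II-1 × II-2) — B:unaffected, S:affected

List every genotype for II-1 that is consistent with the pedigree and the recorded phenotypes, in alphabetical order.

II-1 ∈ {BB Ss, Bb Ss, bb Ss}

B/I-1 ? ·: BB|Bb|bb
B/I-2 ? ·: BB|Bb|bb
B/II-1 ? I-1×I-2: BB|Bb|bb
B/II-2 un ·: BB|Bb
B/III-1 un II-1×II-2: BB|Bb
⇒ B over [I-1,I-2,II-1,II-2,III-1]: 48 consistent
S/I-1 un ·: SS|Ss
S/I-2 aff ·: ss
S/II-1 un I-1×I-2: Ss
S/II-2 ? ·: Ss|ss
S/III-1 aff II-1×II-2: ss
⇒ S over [I-1,I-2,II-1,II-2,III-1]: 4 consistent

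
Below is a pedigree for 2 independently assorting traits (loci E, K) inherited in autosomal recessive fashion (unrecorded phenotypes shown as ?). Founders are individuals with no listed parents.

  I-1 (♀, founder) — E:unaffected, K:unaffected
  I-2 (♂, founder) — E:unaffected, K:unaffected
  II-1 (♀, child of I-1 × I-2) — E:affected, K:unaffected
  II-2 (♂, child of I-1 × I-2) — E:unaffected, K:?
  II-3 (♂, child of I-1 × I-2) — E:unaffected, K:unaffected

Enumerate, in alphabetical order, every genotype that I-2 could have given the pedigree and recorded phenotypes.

E/I-1 un ·: Ee
E/I-2 un ·: Ee
E/II-1 aff I-1×I-2: ee
E/II-2 un I-1×I-2: EE|Ee
E/II-3 un I-1×I-2: EE|Ee
⇒ E over [I-1,I-2,II-1,II-2,II-3]: 4 consistent
K/I-1 un ·: KK|Kk
K/I-2 un ·: KK|Kk
K/II-1 un I-1×I-2: KK|Kk
K/II-2 ? I-1×I-2: KK|Kk|kk
K/II-3 un I-1×I-2: KK|Kk
⇒ K over [I-1,I-2,II-1,II-2,II-3]: 29 consistent

I-2 ∈ {Ee KK, Ee Kk}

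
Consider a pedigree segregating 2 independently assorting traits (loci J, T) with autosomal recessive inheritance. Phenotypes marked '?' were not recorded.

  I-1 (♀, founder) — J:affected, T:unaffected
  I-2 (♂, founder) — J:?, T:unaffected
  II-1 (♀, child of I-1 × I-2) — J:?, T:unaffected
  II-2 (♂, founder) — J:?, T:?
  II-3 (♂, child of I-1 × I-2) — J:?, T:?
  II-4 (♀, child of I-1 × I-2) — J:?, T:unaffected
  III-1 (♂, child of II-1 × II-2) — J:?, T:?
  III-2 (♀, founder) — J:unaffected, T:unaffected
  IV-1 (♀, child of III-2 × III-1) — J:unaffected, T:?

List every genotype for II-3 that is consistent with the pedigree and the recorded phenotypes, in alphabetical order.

II-3 ∈ {Jj TT, Jj Tt, Jj tt, jj TT, jj Tt, jj tt}

J/I-1 aff ·: jj
J/I-2 ? ·: JJ|Jj|jj
J/II-1 ? I-1×I-2: Jj|jj
J/II-2 ? ·: JJ|Jj|jj
J/II-3 ? I-1×I-2: Jj|jj
J/II-4 ? I-1×I-2: Jj|jj
J/III-1 ? II-1×II-2: JJ|Jj|jj
J/III-2 un ·: JJ|Jj
J/IV-1 un III-2×III-1: JJ|Jj
⇒ J over [I-1,I-2,II-1,II-2,II-3,II-4,III-1,III-2,IV-1]: 170 consistent
T/I-1 un ·: TT|Tt
T/I-2 un ·: TT|Tt
T/II-1 un I-1×I-2: TT|Tt
T/II-2 ? ·: TT|Tt|tt
T/II-3 ? I-1×I-2: TT|Tt|tt
T/II-4 un I-1×I-2: TT|Tt
T/III-1 ? II-1×II-2: TT|Tt|tt
T/III-2 un ·: TT|Tt
T/IV-1 ? III-2×III-1: TT|Tt|tt
⇒ T over [I-1,I-2,II-1,II-2,II-3,II-4,III-1,III-2,IV-1]: 618 consistent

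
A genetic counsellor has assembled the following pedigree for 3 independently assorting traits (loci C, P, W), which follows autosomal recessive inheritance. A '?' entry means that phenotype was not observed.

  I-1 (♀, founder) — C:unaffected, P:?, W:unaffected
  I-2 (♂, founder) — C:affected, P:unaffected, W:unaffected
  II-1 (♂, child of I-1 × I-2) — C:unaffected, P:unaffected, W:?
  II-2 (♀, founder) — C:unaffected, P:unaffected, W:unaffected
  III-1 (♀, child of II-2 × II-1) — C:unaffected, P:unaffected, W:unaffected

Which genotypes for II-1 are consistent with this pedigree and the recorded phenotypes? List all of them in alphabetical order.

C/I-1 un ·: CC|Cc
C/I-2 aff ·: cc
C/II-1 un I-1×I-2: Cc
C/II-2 un ·: CC|Cc
C/III-1 un II-2×II-1: CC|Cc
⇒ C over [I-1,I-2,II-1,II-2,III-1]: 8 consistent
P/I-1 ? ·: PP|Pp|pp
P/I-2 un ·: PP|Pp
P/II-1 un I-1×I-2: PP|Pp
P/II-2 un ·: PP|Pp
P/III-1 un II-2×II-1: PP|Pp
⇒ P over [I-1,I-2,II-1,II-2,III-1]: 32 consistent
W/I-1 un ·: WW|Ww
W/I-2 un ·: WW|Ww
W/II-1 ? I-1×I-2: WW|Ww|ww
W/II-2 un ·: WW|Ww
W/III-1 un II-2×II-1: WW|Ww
⇒ W over [I-1,I-2,II-1,II-2,III-1]: 26 consistent

II-1 ∈ {Cc PP WW, Cc PP Ww, Cc PP ww, Cc Pp WW, Cc Pp Ww, Cc Pp ww}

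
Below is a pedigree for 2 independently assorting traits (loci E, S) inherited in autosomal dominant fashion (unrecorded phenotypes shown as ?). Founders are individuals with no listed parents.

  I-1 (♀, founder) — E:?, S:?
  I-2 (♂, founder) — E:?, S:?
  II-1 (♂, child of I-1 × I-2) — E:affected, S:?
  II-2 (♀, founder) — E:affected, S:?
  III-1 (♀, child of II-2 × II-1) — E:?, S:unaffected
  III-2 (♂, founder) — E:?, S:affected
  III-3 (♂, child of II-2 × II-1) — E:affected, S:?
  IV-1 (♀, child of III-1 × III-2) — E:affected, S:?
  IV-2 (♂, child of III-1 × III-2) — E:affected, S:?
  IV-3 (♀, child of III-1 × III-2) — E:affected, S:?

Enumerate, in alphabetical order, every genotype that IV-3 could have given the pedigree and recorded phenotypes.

E/I-1 ? ·: ee|Ee|EE
E/I-2 ? ·: ee|Ee|EE
E/II-1 aff I-1×I-2: Ee|EE
E/II-2 aff ·: Ee|EE
E/III-1 ? II-2×II-1: ee|Ee|EE
E/III-2 ? ·: ee|Ee|EE
E/III-3 aff II-2×II-1: Ee|EE
E/IV-1 aff III-1×III-2: Ee|EE
E/IV-2 aff III-1×III-2: Ee|EE
E/IV-3 aff III-1×III-2: Ee|EE
⇒ E over [I-1,I-2,II-1,II-2,III-1,III-2,III-3,IV-1,IV-2,IV-3]: 1040 consistent
S/I-1 ? ·: ss|Ss|SS
S/I-2 ? ·: ss|Ss|SS
S/II-1 ? I-1×I-2: ss|Ss
S/II-2 ? ·: ss|Ss
S/III-1 un II-2×II-1: ss
S/III-2 aff ·: Ss|SS
S/III-3 ? II-2×II-1: ss|Ss|SS
S/IV-1 ? III-1×III-2: ss|Ss
S/IV-2 ? III-1×III-2: ss|Ss
S/IV-3 ? III-1×III-2: ss|Ss
⇒ S over [I-1,I-2,II-1,II-2,III-1,III-2,III-3,IV-1,IV-2,IV-3]: 423 consistent

IV-3 ∈ {EE Ss, EE ss, Ee Ss, Ee ss}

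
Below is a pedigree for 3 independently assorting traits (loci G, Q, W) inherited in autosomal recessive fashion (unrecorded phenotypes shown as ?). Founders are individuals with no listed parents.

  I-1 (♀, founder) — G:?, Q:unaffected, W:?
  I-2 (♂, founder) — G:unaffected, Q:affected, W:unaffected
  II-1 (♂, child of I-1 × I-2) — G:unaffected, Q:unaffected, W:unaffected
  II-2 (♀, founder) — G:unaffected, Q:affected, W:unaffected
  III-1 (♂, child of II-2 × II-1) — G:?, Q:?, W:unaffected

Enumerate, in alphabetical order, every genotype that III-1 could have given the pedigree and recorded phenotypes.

G/I-1 ? ·: GG|Gg|gg
G/I-2 un ·: GG|Gg
G/II-1 un I-1×I-2: GG|Gg
G/II-2 un ·: GG|Gg
G/III-1 ? II-2×II-1: GG|Gg|gg
⇒ G over [I-1,I-2,II-1,II-2,III-1]: 37 consistent
Q/I-1 un ·: QQ|Qq
Q/I-2 aff ·: qq
Q/II-1 un I-1×I-2: Qq
Q/II-2 aff ·: qq
Q/III-1 ? II-2×II-1: Qq|qq
⇒ Q over [I-1,I-2,II-1,II-2,III-1]: 4 consistent
W/I-1 ? ·: WW|Ww|ww
W/I-2 un ·: WW|Ww
W/II-1 un I-1×I-2: WW|Ww
W/II-2 un ·: WW|Ww
W/III-1 un II-2×II-1: WW|Ww
⇒ W over [I-1,I-2,II-1,II-2,III-1]: 32 consistent

III-1 ∈ {GG Qq WW, GG Qq Ww, GG qq WW, GG qq Ww, Gg Qq WW, Gg Qq Ww, Gg qq WW, Gg qq Ww, gg Qq WW, gg Qq Ww, gg qq WW, gg qq Ww}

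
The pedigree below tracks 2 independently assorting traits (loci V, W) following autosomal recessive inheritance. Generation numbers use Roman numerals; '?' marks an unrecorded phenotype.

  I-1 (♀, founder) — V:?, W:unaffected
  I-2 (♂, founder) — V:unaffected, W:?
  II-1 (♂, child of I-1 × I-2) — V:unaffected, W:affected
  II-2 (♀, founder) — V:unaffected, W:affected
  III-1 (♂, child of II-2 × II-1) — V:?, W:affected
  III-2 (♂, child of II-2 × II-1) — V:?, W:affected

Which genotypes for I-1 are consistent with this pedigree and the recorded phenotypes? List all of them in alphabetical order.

I-1 ∈ {VV Ww, Vv Ww, vv Ww}

V/I-1 ? ·: VV|Vv|vv
V/I-2 un ·: VV|Vv
V/II-1 un I-1×I-2: VV|Vv
V/II-2 un ·: VV|Vv
V/III-1 ? II-2×II-1: VV|Vv|vv
V/III-2 ? II-2×II-1: VV|Vv|vv
⇒ V over [I-1,I-2,II-1,II-2,III-1,III-2]: 85 consistent
W/I-1 un ·: Ww
W/I-2 ? ·: Ww|ww
W/II-1 aff I-1×I-2: ww
W/II-2 aff ·: ww
W/III-1 aff II-2×II-1: ww
W/III-2 aff II-2×II-1: ww
⇒ W over [I-1,I-2,II-1,II-2,III-1,III-2]: 2 consistent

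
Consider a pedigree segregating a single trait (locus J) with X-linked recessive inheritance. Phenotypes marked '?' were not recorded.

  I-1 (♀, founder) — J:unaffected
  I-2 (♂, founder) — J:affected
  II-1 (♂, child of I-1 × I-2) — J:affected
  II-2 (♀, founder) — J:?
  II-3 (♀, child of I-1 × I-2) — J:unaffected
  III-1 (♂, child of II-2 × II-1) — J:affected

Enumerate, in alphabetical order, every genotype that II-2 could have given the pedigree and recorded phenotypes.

J/I-1 un ·: X^JX^j
J/I-2 aff ·: X^jY
J/II-1 aff I-1×I-2: X^jY
J/II-2 ? ·: X^JX^j|X^jX^j
J/II-3 un I-1×I-2: X^JX^j
J/III-1 aff II-2×II-1: X^jY
⇒ J over [I-1,I-2,II-1,II-2,II-3,III-1]: 2 consistent

II-2 ∈ {X^JX^j, X^jX^j}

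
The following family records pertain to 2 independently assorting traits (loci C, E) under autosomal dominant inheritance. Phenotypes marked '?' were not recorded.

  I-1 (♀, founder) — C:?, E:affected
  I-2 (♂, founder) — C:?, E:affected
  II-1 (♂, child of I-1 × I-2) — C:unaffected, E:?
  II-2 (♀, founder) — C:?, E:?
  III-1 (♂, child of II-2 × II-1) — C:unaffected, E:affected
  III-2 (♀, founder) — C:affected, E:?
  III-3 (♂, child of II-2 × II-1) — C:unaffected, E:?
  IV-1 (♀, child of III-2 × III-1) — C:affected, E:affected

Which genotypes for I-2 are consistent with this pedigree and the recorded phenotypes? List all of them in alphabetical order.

I-2 ∈ {Cc EE, Cc Ee, cc EE, cc Ee}

C/I-1 ? ·: cc|Cc
C/I-2 ? ·: cc|Cc
C/II-1 un I-1×I-2: cc
C/II-2 ? ·: cc|Cc
C/III-1 un II-2×II-1: cc
C/III-2 aff ·: Cc|CC
C/III-3 un II-2×II-1: cc
C/IV-1 aff III-2×III-1: Cc
⇒ C over [I-1,I-2,II-1,II-2,III-1,III-2,III-3,IV-1]: 16 consistent
E/I-1 aff ·: Ee|EE
E/I-2 aff ·: Ee|EE
E/II-1 ? I-1×I-2: ee|Ee|EE
E/II-2 ? ·: ee|Ee|EE
E/III-1 aff II-2×II-1: Ee|EE
E/III-2 ? ·: ee|Ee|EE
E/III-3 ? II-2×II-1: ee|Ee|EE
E/IV-1 aff III-2×III-1: Ee|EE
⇒ E over [I-1,I-2,II-1,II-2,III-1,III-2,III-3,IV-1]: 288 consistent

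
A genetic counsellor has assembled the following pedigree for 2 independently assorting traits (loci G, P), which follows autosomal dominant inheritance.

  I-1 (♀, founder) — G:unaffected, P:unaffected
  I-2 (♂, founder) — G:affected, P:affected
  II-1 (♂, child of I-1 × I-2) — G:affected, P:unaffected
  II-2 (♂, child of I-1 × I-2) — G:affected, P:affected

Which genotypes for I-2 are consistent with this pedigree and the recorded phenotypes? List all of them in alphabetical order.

G/I-1 un ·: gg
G/I-2 aff ·: Gg|GG
G/II-1 aff I-1×I-2: Gg
G/II-2 aff I-1×I-2: Gg
⇒ G over [I-1,I-2,II-1,II-2]: 2 consistent
P/I-1 un ·: pp
P/I-2 aff ·: Pp
P/II-1 un I-1×I-2: pp
P/II-2 aff I-1×I-2: Pp
⇒ P over [I-1,I-2,II-1,II-2]: 1 consistent

I-2 ∈ {GG Pp, Gg Pp}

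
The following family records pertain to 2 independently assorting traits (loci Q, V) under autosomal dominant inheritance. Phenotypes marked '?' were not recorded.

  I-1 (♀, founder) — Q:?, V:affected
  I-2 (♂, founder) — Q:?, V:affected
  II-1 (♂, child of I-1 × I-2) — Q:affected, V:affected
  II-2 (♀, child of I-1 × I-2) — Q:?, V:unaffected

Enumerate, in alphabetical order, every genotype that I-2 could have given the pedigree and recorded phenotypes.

I-2 ∈ {QQ Vv, Qq Vv, qq Vv}

Q/I-1 ? ·: qq|Qq|QQ
Q/I-2 ? ·: qq|Qq|QQ
Q/II-1 aff I-1×I-2: Qq|QQ
Q/II-2 ? I-1×I-2: qq|Qq|QQ
⇒ Q over [I-1,I-2,II-1,II-2]: 21 consistent
V/I-1 aff ·: Vv
V/I-2 aff ·: Vv
V/II-1 aff I-1×I-2: Vv|VV
V/II-2 un I-1×I-2: vv
⇒ V over [I-1,I-2,II-1,II-2]: 2 consistent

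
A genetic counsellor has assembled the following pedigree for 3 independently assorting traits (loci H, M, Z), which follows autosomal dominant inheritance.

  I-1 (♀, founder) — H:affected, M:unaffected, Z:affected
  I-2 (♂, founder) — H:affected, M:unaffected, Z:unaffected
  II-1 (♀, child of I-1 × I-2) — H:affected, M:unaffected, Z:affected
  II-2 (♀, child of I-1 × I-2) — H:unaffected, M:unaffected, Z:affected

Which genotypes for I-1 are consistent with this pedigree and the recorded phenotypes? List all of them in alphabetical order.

I-1 ∈ {Hh mm ZZ, Hh mm Zz}

H/I-1 aff ·: Hh
H/I-2 aff ·: Hh
H/II-1 aff I-1×I-2: Hh|HH
H/II-2 un I-1×I-2: hh
⇒ H over [I-1,I-2,II-1,II-2]: 2 consistent
M/I-1 un ·: mm
M/I-2 un ·: mm
M/II-1 un I-1×I-2: mm
M/II-2 un I-1×I-2: mm
⇒ M over [I-1,I-2,II-1,II-2]: 1 consistent
Z/I-1 aff ·: Zz|ZZ
Z/I-2 un ·: zz
Z/II-1 aff I-1×I-2: Zz
Z/II-2 aff I-1×I-2: Zz
⇒ Z over [I-1,I-2,II-1,II-2]: 2 consistent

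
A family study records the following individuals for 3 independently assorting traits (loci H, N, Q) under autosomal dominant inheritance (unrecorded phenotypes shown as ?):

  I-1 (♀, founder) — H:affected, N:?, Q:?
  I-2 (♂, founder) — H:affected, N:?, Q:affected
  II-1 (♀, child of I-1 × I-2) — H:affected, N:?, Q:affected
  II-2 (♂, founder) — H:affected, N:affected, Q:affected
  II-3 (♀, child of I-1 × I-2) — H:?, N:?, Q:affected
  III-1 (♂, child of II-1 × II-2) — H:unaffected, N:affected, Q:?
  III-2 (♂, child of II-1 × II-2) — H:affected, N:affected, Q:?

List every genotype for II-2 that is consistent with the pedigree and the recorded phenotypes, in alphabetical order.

II-2 ∈ {Hh NN QQ, Hh NN Qq, Hh Nn QQ, Hh Nn Qq}

H/I-1 aff ·: Hh|HH
H/I-2 aff ·: Hh|HH
H/II-1 aff I-1×I-2: Hh
H/II-2 aff ·: Hh
H/II-3 ? I-1×I-2: hh|Hh|HH
H/III-1 un II-1×II-2: hh
H/III-2 aff II-1×II-2: Hh|HH
⇒ H over [I-1,I-2,II-1,II-2,II-3,III-1,III-2]: 14 consistent
N/I-1 ? ·: nn|Nn|NN
N/I-2 ? ·: nn|Nn|NN
N/II-1 ? I-1×I-2: nn|Nn|NN
N/II-2 aff ·: Nn|NN
N/II-3 ? I-1×I-2: nn|Nn|NN
N/III-1 aff II-1×II-2: Nn|NN
N/III-2 aff II-1×II-2: Nn|NN
⇒ N over [I-1,I-2,II-1,II-2,II-3,III-1,III-2]: 160 consistent
Q/I-1 ? ·: qq|Qq|QQ
Q/I-2 aff ·: Qq|QQ
Q/II-1 aff I-1×I-2: Qq|QQ
Q/II-2 aff ·: Qq|QQ
Q/II-3 aff I-1×I-2: Qq|QQ
Q/III-1 ? II-1×II-2: qq|Qq|QQ
Q/III-2 ? II-1×II-2: qq|Qq|QQ
⇒ Q over [I-1,I-2,II-1,II-2,II-3,III-1,III-2]: 139 consistent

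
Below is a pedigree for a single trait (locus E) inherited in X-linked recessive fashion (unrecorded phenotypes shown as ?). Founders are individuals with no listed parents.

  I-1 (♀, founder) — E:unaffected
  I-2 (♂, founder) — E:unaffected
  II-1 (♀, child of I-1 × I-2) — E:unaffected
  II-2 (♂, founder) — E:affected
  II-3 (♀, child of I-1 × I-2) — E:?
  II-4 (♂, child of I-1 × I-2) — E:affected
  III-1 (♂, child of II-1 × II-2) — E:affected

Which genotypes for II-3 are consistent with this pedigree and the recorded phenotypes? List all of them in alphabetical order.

II-3 ∈ {X^EX^E, X^EX^e}

E/I-1 un ·: X^EX^e
E/I-2 un ·: X^EY
E/II-1 un I-1×I-2: X^EX^e
E/II-2 aff ·: X^eY
E/II-3 ? I-1×I-2: X^EX^E|X^EX^e
E/II-4 aff I-1×I-2: X^eY
E/III-1 aff II-1×II-2: X^eY
⇒ E over [I-1,I-2,II-1,II-2,II-3,II-4,III-1]: 2 consistent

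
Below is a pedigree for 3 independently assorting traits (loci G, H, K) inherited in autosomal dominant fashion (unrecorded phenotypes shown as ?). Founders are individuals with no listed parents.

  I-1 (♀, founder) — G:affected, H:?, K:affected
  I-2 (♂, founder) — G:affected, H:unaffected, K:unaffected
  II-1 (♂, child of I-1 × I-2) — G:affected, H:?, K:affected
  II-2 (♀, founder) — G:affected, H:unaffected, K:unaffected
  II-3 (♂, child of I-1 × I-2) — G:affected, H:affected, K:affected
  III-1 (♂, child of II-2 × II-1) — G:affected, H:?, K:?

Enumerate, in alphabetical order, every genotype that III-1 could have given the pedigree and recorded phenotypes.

III-1 ∈ {GG Hh Kk, GG Hh kk, GG hh Kk, GG hh kk, Gg Hh Kk, Gg Hh kk, Gg hh Kk, Gg hh kk}

G/I-1 aff ·: Gg|GG
G/I-2 aff ·: Gg|GG
G/II-1 aff I-1×I-2: Gg|GG
G/II-2 aff ·: Gg|GG
G/II-3 aff I-1×I-2: Gg|GG
G/III-1 aff II-2×II-1: Gg|GG
⇒ G over [I-1,I-2,II-1,II-2,II-3,III-1]: 45 consistent
H/I-1 ? ·: Hh|HH
H/I-2 un ·: hh
H/II-1 ? I-1×I-2: hh|Hh
H/II-2 un ·: hh
H/II-3 aff I-1×I-2: Hh
H/III-1 ? II-2×II-1: hh|Hh
⇒ H over [I-1,I-2,II-1,II-2,II-3,III-1]: 5 consistent
K/I-1 aff ·: Kk|KK
K/I-2 un ·: kk
K/II-1 aff I-1×I-2: Kk
K/II-2 un ·: kk
K/II-3 aff I-1×I-2: Kk
K/III-1 ? II-2×II-1: kk|Kk
⇒ K over [I-1,I-2,II-1,II-2,II-3,III-1]: 4 consistent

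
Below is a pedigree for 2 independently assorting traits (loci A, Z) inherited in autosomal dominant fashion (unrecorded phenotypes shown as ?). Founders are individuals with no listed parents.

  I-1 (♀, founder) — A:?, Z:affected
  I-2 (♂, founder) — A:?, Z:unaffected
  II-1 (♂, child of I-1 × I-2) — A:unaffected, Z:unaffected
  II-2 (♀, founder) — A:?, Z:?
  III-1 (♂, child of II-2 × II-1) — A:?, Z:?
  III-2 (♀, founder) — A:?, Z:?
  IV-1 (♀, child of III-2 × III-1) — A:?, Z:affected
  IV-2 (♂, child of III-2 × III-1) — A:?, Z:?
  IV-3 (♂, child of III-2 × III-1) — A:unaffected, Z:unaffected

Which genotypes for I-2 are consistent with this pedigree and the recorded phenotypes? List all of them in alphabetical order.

I-2 ∈ {Aa zz, aa zz}

A/I-1 ? ·: aa|Aa
A/I-2 ? ·: aa|Aa
A/II-1 un I-1×I-2: aa
A/II-2 ? ·: aa|Aa|AA
A/III-1 ? II-2×II-1: aa|Aa
A/III-2 ? ·: aa|Aa
A/IV-1 ? III-2×III-1: aa|Aa|AA
A/IV-2 ? III-2×III-1: aa|Aa|AA
A/IV-3 un III-2×III-1: aa
⇒ A over [I-1,I-2,II-1,II-2,III-1,III-2,IV-1,IV-2,IV-3]: 144 consistent
Z/I-1 aff ·: Zz
Z/I-2 un ·: zz
Z/II-1 un I-1×I-2: zz
Z/II-2 ? ·: zz|Zz|ZZ
Z/III-1 ? II-2×II-1: zz|Zz
Z/III-2 ? ·: zz|Zz
Z/IV-1 aff III-2×III-1: Zz|ZZ
Z/IV-2 ? III-2×III-1: zz|Zz|ZZ
Z/IV-3 un III-2×III-1: zz
⇒ Z over [I-1,I-2,II-1,II-2,III-1,III-2,IV-1,IV-2,IV-3]: 20 consistent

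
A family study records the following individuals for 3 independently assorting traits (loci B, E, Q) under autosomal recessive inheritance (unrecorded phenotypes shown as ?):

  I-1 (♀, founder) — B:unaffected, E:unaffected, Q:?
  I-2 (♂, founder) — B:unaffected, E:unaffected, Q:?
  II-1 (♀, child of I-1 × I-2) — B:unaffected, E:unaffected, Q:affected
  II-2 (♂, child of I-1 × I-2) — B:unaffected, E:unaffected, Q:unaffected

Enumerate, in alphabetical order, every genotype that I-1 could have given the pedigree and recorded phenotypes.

B/I-1 un ·: BB|Bb
B/I-2 un ·: BB|Bb
B/II-1 un I-1×I-2: BB|Bb
B/II-2 un I-1×I-2: BB|Bb
⇒ B over [I-1,I-2,II-1,II-2]: 13 consistent
E/I-1 un ·: EE|Ee
E/I-2 un ·: EE|Ee
E/II-1 un I-1×I-2: EE|Ee
E/II-2 un I-1×I-2: EE|Ee
⇒ E over [I-1,I-2,II-1,II-2]: 13 consistent
Q/I-1 ? ·: Qq|qq
Q/I-2 ? ·: Qq|qq
Q/II-1 aff I-1×I-2: qq
Q/II-2 un I-1×I-2: QQ|Qq
⇒ Q over [I-1,I-2,II-1,II-2]: 4 consistent

I-1 ∈ {BB EE Qq, BB EE qq, BB Ee Qq, BB Ee qq, Bb EE Qq, Bb EE qq, Bb Ee Qq, Bb Ee qq}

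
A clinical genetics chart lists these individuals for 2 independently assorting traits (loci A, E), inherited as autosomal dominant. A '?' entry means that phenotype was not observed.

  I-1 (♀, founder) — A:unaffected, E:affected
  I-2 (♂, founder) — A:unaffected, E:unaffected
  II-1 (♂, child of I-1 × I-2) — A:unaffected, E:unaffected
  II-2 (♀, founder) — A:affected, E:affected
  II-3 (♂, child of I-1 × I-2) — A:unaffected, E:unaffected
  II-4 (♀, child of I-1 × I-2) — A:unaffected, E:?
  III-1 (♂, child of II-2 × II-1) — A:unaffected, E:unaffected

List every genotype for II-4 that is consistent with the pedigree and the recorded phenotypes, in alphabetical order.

A/I-1 un ·: aa
A/I-2 un ·: aa
A/II-1 un I-1×I-2: aa
A/II-2 aff ·: Aa
A/II-3 un I-1×I-2: aa
A/II-4 un I-1×I-2: aa
A/III-1 un II-2×II-1: aa
⇒ A over [I-1,I-2,II-1,II-2,II-3,II-4,III-1]: 1 consistent
E/I-1 aff ·: Ee
E/I-2 un ·: ee
E/II-1 un I-1×I-2: ee
E/II-2 aff ·: Ee
E/II-3 un I-1×I-2: ee
E/II-4 ? I-1×I-2: ee|Ee
E/III-1 un II-2×II-1: ee
⇒ E over [I-1,I-2,II-1,II-2,II-3,II-4,III-1]: 2 consistent

II-4 ∈ {aa Ee, aa ee}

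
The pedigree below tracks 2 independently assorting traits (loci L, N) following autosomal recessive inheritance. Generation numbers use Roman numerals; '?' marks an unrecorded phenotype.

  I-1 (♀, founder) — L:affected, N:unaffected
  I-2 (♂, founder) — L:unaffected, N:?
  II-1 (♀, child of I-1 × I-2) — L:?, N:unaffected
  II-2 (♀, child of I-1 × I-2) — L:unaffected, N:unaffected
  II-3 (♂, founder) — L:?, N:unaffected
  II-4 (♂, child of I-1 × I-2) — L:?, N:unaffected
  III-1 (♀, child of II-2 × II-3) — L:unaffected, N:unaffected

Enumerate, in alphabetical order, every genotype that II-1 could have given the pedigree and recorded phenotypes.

L/I-1 aff ·: ll
L/I-2 un ·: LL|Ll
L/II-1 ? I-1×I-2: Ll|ll
L/II-2 un I-1×I-2: Ll
L/II-3 ? ·: LL|Ll|ll
L/II-4 ? I-1×I-2: Ll|ll
L/III-1 un II-2×II-3: LL|Ll
⇒ L over [I-1,I-2,II-1,II-2,II-3,II-4,III-1]: 25 consistent
N/I-1 un ·: NN|Nn
N/I-2 ? ·: NN|Nn|nn
N/II-1 un I-1×I-2: NN|Nn
N/II-2 un I-1×I-2: NN|Nn
N/II-3 un ·: NN|Nn
N/II-4 un I-1×I-2: NN|Nn
N/III-1 un II-2×II-3: NN|Nn
⇒ N over [I-1,I-2,II-1,II-2,II-3,II-4,III-1]: 95 consistent

II-1 ∈ {Ll NN, Ll Nn, ll NN, ll Nn}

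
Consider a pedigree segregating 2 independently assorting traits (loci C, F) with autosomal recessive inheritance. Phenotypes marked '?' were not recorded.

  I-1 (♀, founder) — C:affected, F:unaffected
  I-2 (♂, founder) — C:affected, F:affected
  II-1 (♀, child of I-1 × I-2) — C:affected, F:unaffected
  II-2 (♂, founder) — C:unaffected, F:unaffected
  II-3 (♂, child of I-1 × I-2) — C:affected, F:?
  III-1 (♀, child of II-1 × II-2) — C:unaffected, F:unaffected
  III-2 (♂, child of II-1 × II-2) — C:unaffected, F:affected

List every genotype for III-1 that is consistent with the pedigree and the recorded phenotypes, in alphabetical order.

III-1 ∈ {Cc FF, Cc Ff}

C/I-1 aff ·: cc
C/I-2 aff ·: cc
C/II-1 aff I-1×I-2: cc
C/II-2 un ·: CC|Cc
C/II-3 aff I-1×I-2: cc
C/III-1 un II-1×II-2: Cc
C/III-2 un II-1×II-2: Cc
⇒ C over [I-1,I-2,II-1,II-2,II-3,III-1,III-2]: 2 consistent
F/I-1 un ·: FF|Ff
F/I-2 aff ·: ff
F/II-1 un I-1×I-2: Ff
F/II-2 un ·: Ff
F/II-3 ? I-1×I-2: Ff|ff
F/III-1 un II-1×II-2: FF|Ff
F/III-2 aff II-1×II-2: ff
⇒ F over [I-1,I-2,II-1,II-2,II-3,III-1,III-2]: 6 consistent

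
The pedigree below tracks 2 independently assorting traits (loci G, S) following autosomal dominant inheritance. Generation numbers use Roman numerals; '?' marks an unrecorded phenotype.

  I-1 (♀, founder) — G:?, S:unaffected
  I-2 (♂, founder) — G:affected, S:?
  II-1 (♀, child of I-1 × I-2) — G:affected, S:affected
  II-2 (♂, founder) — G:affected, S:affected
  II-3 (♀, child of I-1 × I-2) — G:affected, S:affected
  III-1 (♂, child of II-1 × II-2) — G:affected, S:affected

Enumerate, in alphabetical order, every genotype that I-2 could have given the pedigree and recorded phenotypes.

G/I-1 ? ·: gg|Gg|GG
G/I-2 aff ·: Gg|GG
G/II-1 aff I-1×I-2: Gg|GG
G/II-2 aff ·: Gg|GG
G/II-3 aff I-1×I-2: Gg|GG
G/III-1 aff II-1×II-2: Gg|GG
⇒ G over [I-1,I-2,II-1,II-2,II-3,III-1]: 53 consistent
S/I-1 un ·: ss
S/I-2 ? ·: Ss|SS
S/II-1 aff I-1×I-2: Ss
S/II-2 aff ·: Ss|SS
S/II-3 aff I-1×I-2: Ss
S/III-1 aff II-1×II-2: Ss|SS
⇒ S over [I-1,I-2,II-1,II-2,II-3,III-1]: 8 consistent

I-2 ∈ {GG SS, GG Ss, Gg SS, Gg Ss}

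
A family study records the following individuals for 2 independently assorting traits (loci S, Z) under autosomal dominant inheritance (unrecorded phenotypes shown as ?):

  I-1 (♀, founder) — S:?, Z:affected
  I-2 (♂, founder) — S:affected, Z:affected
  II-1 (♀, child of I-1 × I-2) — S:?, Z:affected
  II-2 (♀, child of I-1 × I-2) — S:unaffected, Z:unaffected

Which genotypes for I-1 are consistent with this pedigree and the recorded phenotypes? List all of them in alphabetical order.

I-1 ∈ {Ss Zz, ss Zz}

S/I-1 ? ·: ss|Ss
S/I-2 aff ·: Ss
S/II-1 ? I-1×I-2: ss|Ss|SS
S/II-2 un I-1×I-2: ss
⇒ S over [I-1,I-2,II-1,II-2]: 5 consistent
Z/I-1 aff ·: Zz
Z/I-2 aff ·: Zz
Z/II-1 aff I-1×I-2: Zz|ZZ
Z/II-2 un I-1×I-2: zz
⇒ Z over [I-1,I-2,II-1,II-2]: 2 consistent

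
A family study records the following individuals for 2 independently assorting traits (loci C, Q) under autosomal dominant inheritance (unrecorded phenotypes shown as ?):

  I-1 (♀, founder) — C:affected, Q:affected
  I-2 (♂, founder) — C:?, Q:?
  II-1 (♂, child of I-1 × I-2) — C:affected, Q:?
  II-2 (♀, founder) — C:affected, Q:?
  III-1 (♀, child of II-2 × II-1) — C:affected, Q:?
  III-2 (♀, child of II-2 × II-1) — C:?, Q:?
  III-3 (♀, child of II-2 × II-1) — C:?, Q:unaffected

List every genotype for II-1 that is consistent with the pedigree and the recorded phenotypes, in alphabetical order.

II-1 ∈ {CC Qq, CC qq, Cc Qq, Cc qq}

C/I-1 aff ·: Cc|CC
C/I-2 ? ·: cc|Cc|CC
C/II-1 aff I-1×I-2: Cc|CC
C/II-2 aff ·: Cc|CC
C/III-1 aff II-2×II-1: Cc|CC
C/III-2 ? II-2×II-1: cc|Cc|CC
C/III-3 ? II-2×II-1: cc|Cc|CC
⇒ C over [I-1,I-2,II-1,II-2,III-1,III-2,III-3]: 166 consistent
Q/I-1 aff ·: Qq|QQ
Q/I-2 ? ·: qq|Qq|QQ
Q/II-1 ? I-1×I-2: qq|Qq
Q/II-2 ? ·: qq|Qq
Q/III-1 ? II-2×II-1: qq|Qq|QQ
Q/III-2 ? II-2×II-1: qq|Qq|QQ
Q/III-3 un II-2×II-1: qq
⇒ Q over [I-1,I-2,II-1,II-2,III-1,III-2,III-3]: 75 consistent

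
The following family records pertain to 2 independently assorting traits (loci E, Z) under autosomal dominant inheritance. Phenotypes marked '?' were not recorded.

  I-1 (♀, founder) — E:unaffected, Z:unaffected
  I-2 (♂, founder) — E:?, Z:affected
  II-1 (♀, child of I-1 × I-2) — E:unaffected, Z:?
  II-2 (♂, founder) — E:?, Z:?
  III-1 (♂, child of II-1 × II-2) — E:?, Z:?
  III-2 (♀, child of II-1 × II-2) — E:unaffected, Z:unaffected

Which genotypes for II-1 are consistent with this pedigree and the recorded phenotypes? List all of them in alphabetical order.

II-1 ∈ {ee Zz, ee zz}

E/I-1 un ·: ee
E/I-2 ? ·: ee|Ee
E/II-1 un I-1×I-2: ee
E/II-2 ? ·: ee|Ee
E/III-1 ? II-1×II-2: ee|Ee
E/III-2 un II-1×II-2: ee
⇒ E over [I-1,I-2,II-1,II-2,III-1,III-2]: 6 consistent
Z/I-1 un ·: zz
Z/I-2 aff ·: Zz|ZZ
Z/II-1 ? I-1×I-2: zz|Zz
Z/II-2 ? ·: zz|Zz
Z/III-1 ? II-1×II-2: zz|Zz|ZZ
Z/III-2 un II-1×II-2: zz
⇒ Z over [I-1,I-2,II-1,II-2,III-1,III-2]: 13 consistent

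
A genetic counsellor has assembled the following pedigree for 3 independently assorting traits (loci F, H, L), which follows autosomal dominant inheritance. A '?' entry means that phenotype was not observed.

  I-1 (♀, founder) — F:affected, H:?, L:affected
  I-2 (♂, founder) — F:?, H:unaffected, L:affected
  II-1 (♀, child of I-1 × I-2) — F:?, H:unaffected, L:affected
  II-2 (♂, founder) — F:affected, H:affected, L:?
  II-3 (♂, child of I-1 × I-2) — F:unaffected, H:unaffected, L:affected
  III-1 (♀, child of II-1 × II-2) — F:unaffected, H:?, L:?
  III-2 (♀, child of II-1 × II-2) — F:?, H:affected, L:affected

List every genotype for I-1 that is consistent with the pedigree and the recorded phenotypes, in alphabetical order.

F/I-1 aff ·: Ff
F/I-2 ? ·: ff|Ff
F/II-1 ? I-1×I-2: ff|Ff
F/II-2 aff ·: Ff
F/II-3 un I-1×I-2: ff
F/III-1 un II-1×II-2: ff
F/III-2 ? II-1×II-2: ff|Ff|FF
⇒ F over [I-1,I-2,II-1,II-2,II-3,III-1,III-2]: 10 consistent
H/I-1 ? ·: hh|Hh
H/I-2 un ·: hh
H/II-1 un I-1×I-2: hh
H/II-2 aff ·: Hh|HH
H/II-3 un I-1×I-2: hh
H/III-1 ? II-1×II-2: hh|Hh
H/III-2 aff II-1×II-2: Hh
⇒ H over [I-1,I-2,II-1,II-2,II-3,III-1,III-2]: 6 consistent
L/I-1 aff ·: Ll|LL
L/I-2 aff ·: Ll|LL
L/II-1 aff I-1×I-2: Ll|LL
L/II-2 ? ·: ll|Ll|LL
L/II-3 aff I-1×I-2: Ll|LL
L/III-1 ? II-1×II-2: ll|Ll|LL
L/III-2 aff II-1×II-2: Ll|LL
⇒ L over [I-1,I-2,II-1,II-2,II-3,III-1,III-2]: 114 consistent

I-1 ∈ {Ff Hh LL, Ff Hh Ll, Ff hh LL, Ff hh Ll}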